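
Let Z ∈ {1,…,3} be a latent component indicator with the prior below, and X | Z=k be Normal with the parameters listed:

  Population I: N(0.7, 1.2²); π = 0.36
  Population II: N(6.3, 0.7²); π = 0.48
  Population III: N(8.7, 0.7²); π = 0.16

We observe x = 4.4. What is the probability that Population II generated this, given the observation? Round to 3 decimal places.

0.869

Posterior ∝ prior × likelihood, so P(k | x) ∝ π_k f_k(x); normalise over all components.
Evaluate each component's likelihood at the observed value:
  p_I = (1/(1.2·√(2π)))·exp(−(4.4−0.7)²/(2·1.2²)) = 0.332452·exp(-4.75347) = 0.0028663
  p_II = (1/(0.7·√(2π)))·exp(−(4.4−6.3)²/(2·0.7²)) = 0.569918·exp(-3.68367) = 0.0143223
  p_III = (1/(0.7·√(2π)))·exp(−(4.4−8.7)²/(2·0.7²)) = 0.569918·exp(-18.86735) = 3.64609e-09
Multiply by the mixture weights:
  π_I·p_I = 0.36 × 0.0028663 = 0.00103187
  π_II·p_II = 0.48 × 0.0143223 = 0.00687471
  π_III·p_III = 0.16 × 3.64609e-09 = 5.83374e-10
Sum: 0.00103187 + 0.00687471 + 5.83374e-10 = 0.00790658
Responsibility of Population II: 0.00687471 / 0.00790658 ≈ 0.869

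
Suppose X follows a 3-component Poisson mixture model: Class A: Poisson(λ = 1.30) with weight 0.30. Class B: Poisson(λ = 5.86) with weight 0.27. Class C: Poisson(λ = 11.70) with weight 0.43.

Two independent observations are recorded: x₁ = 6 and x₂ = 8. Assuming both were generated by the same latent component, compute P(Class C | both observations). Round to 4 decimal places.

0.1773

Posterior ∝ prior × likelihood, so P(k | x) ∝ π_k f_k(x); normalise over all components.
Since both observations come from the same component, the likelihood for component k is f_k(x₁)·f_k(x₂).
  L_A = [e^(−1.30)·1.30^6/6! = 0.00182703] × [5.5137e-05] = 1.00737e-07
  L_B = [e^(−5.86)·5.86^6/6! = 0.160357] × [0.098332] = 0.0157682
  L_C = [e^(−11.70)·11.70^6/6! = 0.0295486] × [0.0722306] = 0.00213431
Unnormalised posteriors:
  π_A·L_A = 0.30 × 1.00737e-07 = 3.0221e-08
  π_B·L_B = 0.27 × 0.0157682 = 0.00425742
  π_C·L_C = 0.43 × 0.00213431 = 0.000917755
Denominator: 3.0221e-08 + 0.00425742 + 0.000917755 = 0.0051752
P(Class C | x₁,x₂) ≈ 0.1773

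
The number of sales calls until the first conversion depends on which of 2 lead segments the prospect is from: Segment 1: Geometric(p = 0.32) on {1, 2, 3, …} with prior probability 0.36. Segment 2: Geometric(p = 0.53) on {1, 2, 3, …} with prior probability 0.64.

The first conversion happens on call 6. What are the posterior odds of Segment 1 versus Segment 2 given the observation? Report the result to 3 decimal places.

2.153

Since P(k|x) ∝ π_k f_k(x), the posterior odds are π_i f_i(x) / (π_j f_j(x)).
Evaluate each component's likelihood at the observed value:
  p_1 = 0.32·(1−0.32)^5 = 0.32·0.145393 = 0.0465259
  p_2 = 0.53·(1−0.53)^5 = 0.53·0.0229345 = 0.0121553
Odds = (0.36/0.64) × (0.0465259/0.0121553) = 0.5625 × 3.82763 ≈ 2.153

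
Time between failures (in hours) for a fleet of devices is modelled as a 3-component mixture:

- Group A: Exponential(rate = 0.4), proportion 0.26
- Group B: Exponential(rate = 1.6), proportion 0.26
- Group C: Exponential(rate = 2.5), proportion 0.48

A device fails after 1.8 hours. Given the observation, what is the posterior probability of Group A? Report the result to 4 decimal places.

The responsibility of component k is P(Z=k) f_k(x) divided by Σ_j P(Z=j) f_j(x).
Exponential densities:
  f_A = 0.194701
  f_B = 0.0898156
  f_C = 0.0277725
Multiply by the mixture weights:
  P(Z=A)·f_A = 0.26 × 0.194701 = 0.0506222
  P(Z=B)·f_B = 0.26 × 0.0898156 = 0.0233521
  P(Z=C)·f_C = 0.48 × 0.0277725 = 0.0133308
Evidence: 0.0506222 + 0.0233521 + 0.0133308 = 0.0873051
P(Group A | the observation) ≈ 0.5798

0.5798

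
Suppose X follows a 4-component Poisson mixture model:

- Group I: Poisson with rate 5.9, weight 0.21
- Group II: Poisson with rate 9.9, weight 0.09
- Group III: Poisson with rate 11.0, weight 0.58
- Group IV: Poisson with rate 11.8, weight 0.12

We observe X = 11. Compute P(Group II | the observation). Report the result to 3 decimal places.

0.104

The responsibility of component k is w_k f_k(x) divided by Σ_j w_j f_j(x).
Component likelihoods at x = 11:
  p_I = e^(−5.9)·5.9^11/11! = 0.0206956
  p_II = e^(−9.9)·9.9^11/11! = 0.112542
  p_III = e^(−11.0)·11.0^11/11! = 0.119378
  p_IV = e^(−11.8)·11.8^11/11! = 0.11611
Weight by the priors:
  w_I·p_I = 0.21 × 0.0206956 = 0.00434609
  w_II·p_II = 0.09 × 0.112542 = 0.0101288
  w_III·p_III = 0.58 × 0.119378 = 0.0692393
  w_IV·p_IV = 0.12 × 0.11611 = 0.0139333
Denominator: 0.00434609 + 0.0101288 + 0.0692393 + 0.0139333 = 0.0976474
P(Group II | 11) ≈ 0.104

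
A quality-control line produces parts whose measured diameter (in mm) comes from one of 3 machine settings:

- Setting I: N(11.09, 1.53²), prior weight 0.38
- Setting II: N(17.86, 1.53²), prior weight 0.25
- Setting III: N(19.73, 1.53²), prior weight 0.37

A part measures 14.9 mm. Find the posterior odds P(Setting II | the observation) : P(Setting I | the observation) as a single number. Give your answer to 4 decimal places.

Since P(k|x) ∝ P(Z=k) f_k(x), the posterior odds are P(Z=i) f_i(x) / (P(Z=j) f_j(x)).
Normal densities:
  p_I = 0.0117401
  p_II = 0.0401303
  p_III = 0.00178721
Odds = (0.25/0.38) × (0.0401303/0.0117401) = 0.657895 × 3.41822 ≈ 2.2488

2.2488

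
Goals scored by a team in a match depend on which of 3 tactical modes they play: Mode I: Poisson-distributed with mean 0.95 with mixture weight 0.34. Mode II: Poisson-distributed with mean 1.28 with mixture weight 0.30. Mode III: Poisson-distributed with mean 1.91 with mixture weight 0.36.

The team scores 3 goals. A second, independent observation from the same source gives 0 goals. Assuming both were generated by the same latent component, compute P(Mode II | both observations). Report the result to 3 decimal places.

0.330

By Bayes' theorem, P(k | x) = π_k f_k(x) / Σ_j π_j f_j(x).
Since both observations come from the same component, the likelihood for component k is f_k(x₁)·f_k(x₂).
  f_I = [e^(−0.95)·0.95^3/3! = 0.0552637] × [0.386741] = 0.0213727
  f_II = [e^(−1.28)·1.28^3/3! = 0.0971811] × [0.278037] = 0.02702
  f_III = [e^(−1.91)·1.91^3/3! = 0.171968] × [0.14808] = 0.025465
Unnormalised posteriors:
  π_I·f_I = 0.34 × 0.0213727 = 0.00726673
  π_II·f_II = 0.30 × 0.02702 = 0.00810599
  π_III·f_III = 0.36 × 0.025465 = 0.00916741
Marginal: 0.00726673 + 0.00810599 + 0.00916741 = 0.0245401
P(Mode II | data) = 0.00810599 / 0.0245401 ≈ 0.330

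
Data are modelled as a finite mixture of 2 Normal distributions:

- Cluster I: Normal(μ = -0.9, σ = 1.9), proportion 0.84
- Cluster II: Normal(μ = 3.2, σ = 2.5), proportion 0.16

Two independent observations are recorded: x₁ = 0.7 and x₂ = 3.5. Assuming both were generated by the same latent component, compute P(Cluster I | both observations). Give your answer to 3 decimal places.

P(component k | x) = π_k·f_k(x) / marginal(x), where marginal(x) = Σ_j π_j·f_j(x).
Since both observations come from the same component, the likelihood for component k is f_k(x₁)·f_k(x₂).
  p_I = [(1/(1.9·√(2π)))·exp(−(0.7−-0.9)²/(2·1.9²)) = 0.209970·exp(-0.35457) = 0.147288] × [0.0143755] = 0.00211734
  p_II = [(1/(2.5·√(2π)))·exp(−(0.7−3.2)²/(2·2.5²)) = 0.159577·exp(-0.50000) = 0.0967883] × [0.158432] = 0.0153344
Prior × likelihood for each component:
  π_I·p_I = 0.84 × 0.00211734 = 0.00177856
  π_II·p_II = 0.16 × 0.0153344 = 0.0024535
Marginal: 0.00177856 + 0.0024535 = 0.00423206
P(Cluster I | data) = 0.00177856 / 0.00423206 ≈ 0.420

0.420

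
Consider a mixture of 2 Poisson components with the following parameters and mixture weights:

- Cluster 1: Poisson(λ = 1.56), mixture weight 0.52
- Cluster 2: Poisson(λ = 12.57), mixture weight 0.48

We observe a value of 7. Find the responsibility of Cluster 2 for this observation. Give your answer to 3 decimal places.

Apply Bayes' rule: the posterior for each component is proportional to its prior times its likelihood at x.
Component likelihoods at x = 7:
  p_1 = 0.000937437
  p_2 = 0.0341849
Prior × likelihood for each component:
  w_1·p_1 = 0.52 × 0.000937437 = 0.000487467
  w_2·p_2 = 0.48 × 0.0341849 = 0.0164088
Denominator: 0.000487467 + 0.0164088 = 0.0168962
P(Cluster 2 | x) ≈ 0.971

0.971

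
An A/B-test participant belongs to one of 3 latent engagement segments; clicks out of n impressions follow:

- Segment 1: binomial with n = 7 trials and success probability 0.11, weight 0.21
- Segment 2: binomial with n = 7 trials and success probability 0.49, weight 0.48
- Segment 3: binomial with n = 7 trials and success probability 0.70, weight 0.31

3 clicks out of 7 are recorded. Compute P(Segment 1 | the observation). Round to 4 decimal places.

0.0361

P(component k | x) = π_k·f_k(x) / marginal(x), where marginal(x) = Σ_j π_j·f_j(x).
Component likelihoods at x = 3 clicks out of 7:
  L_1 = 0.0292285
  L_2 = 0.278572
  L_3 = 0.0972405
Multiply by the mixture weights:
  π_1·L_1 = 0.21 × 0.0292285 = 0.00613798
  π_2·L_2 = 0.48 × 0.278572 = 0.133714
  π_3·L_3 = 0.31 × 0.0972405 = 0.0301446
Sum: 0.00613798 + 0.133714 + 0.0301446 = 0.169997
So the posterior for Segment 1 is 0.00613798 / 0.169997 ≈ 0.0361.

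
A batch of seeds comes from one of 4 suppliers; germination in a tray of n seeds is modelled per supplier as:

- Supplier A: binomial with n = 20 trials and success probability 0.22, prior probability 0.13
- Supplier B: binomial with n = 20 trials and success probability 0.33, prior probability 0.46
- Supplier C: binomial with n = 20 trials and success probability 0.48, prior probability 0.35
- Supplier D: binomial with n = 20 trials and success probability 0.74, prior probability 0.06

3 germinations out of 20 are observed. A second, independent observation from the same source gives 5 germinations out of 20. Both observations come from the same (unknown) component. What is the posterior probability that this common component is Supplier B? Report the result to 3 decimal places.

The responsibility of component k is π_k f_k(x) divided by Σ_j π_j f_j(x).
Since both observations come from the same component, the likelihood for component k is f_k(x₁)·f_k(x₂).
  L_A = [0.177738] × [0.192299] = 0.0341788
  L_B = [0.0452604] × [0.149326] = 0.00675855
  L_C = [0.00187364] × [0.021712] = 4.06804e-05
  L_D = [5.23778e-08] × [5.77036e-06] = 3.02238e-13
Unnormalised posteriors:
  π_A·L_A = 0.13 × 0.0341788 = 0.00444325
  π_B·L_B = 0.46 × 0.00675855 = 0.00310894
  π_C·L_C = 0.35 × 4.06804e-05 = 1.42381e-05
  π_D·L_D = 0.06 × 3.02238e-13 = 1.81343e-14
Normaliser: 0.00444325 + 0.00310894 + 1.42381e-05 + 1.81343e-14 = 0.00756642
P(Supplier B | x₁, x₂) ≈ 0.411

0.411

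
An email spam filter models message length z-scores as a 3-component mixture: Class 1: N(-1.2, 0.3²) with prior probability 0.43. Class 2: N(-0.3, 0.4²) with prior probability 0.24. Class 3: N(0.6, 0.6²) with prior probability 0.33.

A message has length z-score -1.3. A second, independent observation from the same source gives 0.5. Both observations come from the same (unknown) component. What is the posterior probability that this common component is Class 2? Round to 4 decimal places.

Apply Bayes' rule: the posterior for each component is proportional to its prior times its likelihood at x.
Since both observations come from the same component, the likelihood for component k is f_k(x₁)·f_k(x₂).
  p_1 = [(1/(0.3·√(2π)))·exp(−(-1.3−-1.2)²/(2·0.3²)) = 1.329808·exp(-0.05556) = 1.25794] × [1.41563e-07] = 1.78078e-07
  p_2 = [(1/(0.4·√(2π)))·exp(−(-1.3−-0.3)²/(2·0.4²)) = 0.997356·exp(-3.12500) = 0.0438208] × [0.134977] = 0.00591481
  p_3 = [(1/(0.6·√(2π)))·exp(−(-1.3−0.6)²/(2·0.6²)) = 0.664904·exp(-5.01389) = 0.00441829] × [0.655733] = 0.00289722
Weight by the priors:
  P(Z=1)·p_1 = 0.43 × 1.78078e-07 = 7.65737e-08
  P(Z=2)·p_2 = 0.24 × 0.00591481 = 0.00141955
  P(Z=3)·p_3 = 0.33 × 0.00289722 = 0.000956083
Sum: 7.65737e-08 + 0.00141955 + 0.000956083 = 0.00237571
So the posterior for Class 2 is 0.00141955 / 0.00237571 ≈ 0.5975.

0.5975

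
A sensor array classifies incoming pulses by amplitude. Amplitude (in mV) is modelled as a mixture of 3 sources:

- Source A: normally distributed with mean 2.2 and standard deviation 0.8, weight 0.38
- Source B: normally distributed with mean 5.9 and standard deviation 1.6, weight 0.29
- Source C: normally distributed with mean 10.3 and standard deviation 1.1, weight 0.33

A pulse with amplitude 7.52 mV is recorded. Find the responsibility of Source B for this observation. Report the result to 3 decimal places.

0.898

P(component k | x) = π_k·f_k(x) / marginal(x), where marginal(x) = Σ_j π_j·f_j(x).
Normal densities:
  f_A = 1.24459e-10
  f_B = 0.149341
  f_C = 0.014879
Multiply by the mixture weights:
  π_A·f_A = 0.38 × 1.24459e-10 = 4.72944e-11
  π_B·f_B = 0.29 × 0.149341 = 0.043309
  π_C·f_C = 0.33 × 0.014879 = 0.00491008
Normaliser: 4.72944e-11 + 0.043309 + 0.00491008 = 0.0482191
So the posterior for Source B is 0.043309 / 0.0482191 ≈ 0.898.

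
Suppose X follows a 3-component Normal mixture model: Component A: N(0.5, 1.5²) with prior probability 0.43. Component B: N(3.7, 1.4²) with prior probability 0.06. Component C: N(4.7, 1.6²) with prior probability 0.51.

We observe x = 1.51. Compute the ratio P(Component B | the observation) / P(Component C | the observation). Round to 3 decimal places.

0.289

Only the two components matter; the odds are (π_i f_i(x)) / (π_j f_j(x)).
Normal densities:
  f_A = (1/(1.5·√(2π)))·exp(−(1.51−0.5)²/(2·1.5²)) = 0.265962·exp(-0.22669) = 0.212016
  f_B = (1/(1.4·√(2π)))·exp(−(1.51−3.7)²/(2·1.4²)) = 0.284959·exp(-1.22349) = 0.0838349
  f_C = (1/(1.6·√(2π)))·exp(−(1.51−4.7)²/(2·1.6²)) = 0.249339·exp(-1.98752) = 0.0341681
Posterior odds = (π_B·f_B) / (π_C·f_C) = (0.06·0.0838349) / (0.51·0.0341681) = 0.0050301 / 0.0174258 ≈ 0.289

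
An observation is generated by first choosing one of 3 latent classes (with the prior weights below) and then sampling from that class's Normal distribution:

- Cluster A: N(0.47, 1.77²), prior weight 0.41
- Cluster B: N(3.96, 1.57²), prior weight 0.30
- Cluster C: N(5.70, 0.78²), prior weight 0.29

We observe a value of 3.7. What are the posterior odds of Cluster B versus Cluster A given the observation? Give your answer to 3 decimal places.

Posterior odds = (π_i f_i(x)) / (π_j f_j(x)); the normalising sum cancels.
Normal densities:
  f_A = 0.0426396
  f_B = 0.250643
  f_C = 0.0191053
0.0751928 / 0.0174822 ≈ 4.301

4.301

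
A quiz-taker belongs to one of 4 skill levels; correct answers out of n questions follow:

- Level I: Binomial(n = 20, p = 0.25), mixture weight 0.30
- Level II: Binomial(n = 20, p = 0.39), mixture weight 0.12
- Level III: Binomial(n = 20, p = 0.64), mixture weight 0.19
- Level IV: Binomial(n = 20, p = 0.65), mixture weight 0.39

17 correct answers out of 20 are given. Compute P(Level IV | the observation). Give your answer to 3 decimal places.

Posterior ∝ prior × likelihood, so P(k | x) ∝ π_k f_k(x); normalise over all components.
Evaluate each component's likelihood at the observed value:
  L_I = 2.79942e-08
  L_II = 2.89063e-05
  L_III = 0.0269694
  L_IV = 0.0322579
Unnormalised posteriors:
  π_I·L_I = 0.30 × 2.79942e-08 = 8.39827e-09
  π_II·L_II = 0.12 × 2.89063e-05 = 3.46876e-06
  π_III·L_III = 0.19 × 0.0269694 = 0.00512419
  π_IV·L_IV = 0.39 × 0.0322579 = 0.0125806
Evidence: 8.39827e-09 + 3.46876e-06 + 0.00512419 + 0.0125806 = 0.0177083
P(Level IV | 17 correct answers out of 20) ≈ 0.710

0.710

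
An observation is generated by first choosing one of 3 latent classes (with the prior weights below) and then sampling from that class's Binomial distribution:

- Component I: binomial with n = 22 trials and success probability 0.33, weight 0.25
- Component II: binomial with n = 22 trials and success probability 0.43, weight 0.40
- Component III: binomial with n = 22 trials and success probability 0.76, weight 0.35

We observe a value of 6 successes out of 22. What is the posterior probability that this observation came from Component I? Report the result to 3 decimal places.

0.629

The responsibility of component k is π_k f_k(x) divided by Σ_j π_j f_j(x).
Component likelihoods at x = 6 successes out of 22:
  p_I = C(22,6)·0.33^6·0.67^16 = 74613·0.00129147·0.00164891 = 0.158889
  p_II = C(22,6)·0.43^6·0.57^16 = 74613·0.00632136·0.000124165 = 0.0585629
  p_III = C(22,6)·0.76^6·0.24^16 = 74613·0.1927·1.21166e-10 = 1.74211e-06
Weight by the priors:
  π_I·p_I = 0.25 × 0.158889 = 0.0397224
  π_II·p_II = 0.40 × 0.0585629 = 0.0234252
  π_III·p_III = 0.35 × 1.74211e-06 = 6.09739e-07
Normaliser: 0.0397224 + 0.0234252 + 6.09739e-07 = 0.0631481
So the posterior for Component I is 0.0397224 / 0.0631481 ≈ 0.629.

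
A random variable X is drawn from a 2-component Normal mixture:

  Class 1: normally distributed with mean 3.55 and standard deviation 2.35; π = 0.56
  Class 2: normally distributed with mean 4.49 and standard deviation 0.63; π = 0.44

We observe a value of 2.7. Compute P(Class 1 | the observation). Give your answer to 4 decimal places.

0.9476

P(component k | x) = P(Z=k)·f_k(x) / marginal(x), where marginal(x) = Σ_j P(Z=j)·f_j(x).
Evaluate each component's likelihood at the observed value:
  f_1 = 0.159013
  f_2 = 0.0111836
Multiply by the mixture weights:
  P(Z=1)·f_1 = 0.56 × 0.159013 = 0.0890474
  P(Z=2)·f_2 = 0.44 × 0.0111836 = 0.00492077
Sum: 0.0890474 + 0.00492077 = 0.0939682
Responsibility of Class 1: 0.0890474 / 0.0939682 ≈ 0.9476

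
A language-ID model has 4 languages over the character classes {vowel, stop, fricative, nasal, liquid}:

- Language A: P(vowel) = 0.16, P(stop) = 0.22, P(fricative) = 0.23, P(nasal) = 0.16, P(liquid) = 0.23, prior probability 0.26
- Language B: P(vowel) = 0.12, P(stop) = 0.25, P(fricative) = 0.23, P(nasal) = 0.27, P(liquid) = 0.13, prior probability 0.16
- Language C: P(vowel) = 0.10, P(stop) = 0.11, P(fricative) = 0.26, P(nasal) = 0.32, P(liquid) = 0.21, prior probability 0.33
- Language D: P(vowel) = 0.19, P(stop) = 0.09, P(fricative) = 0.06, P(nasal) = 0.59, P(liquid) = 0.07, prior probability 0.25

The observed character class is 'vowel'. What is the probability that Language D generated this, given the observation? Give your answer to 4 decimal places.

0.3362

Apply Bayes' rule: the posterior for each component is proportional to its prior times its likelihood at x.
Categorical probabilities:
  p_A = P(vowel | comp) = 0.16
  p_B = P(vowel | comp) = 0.12
  p_C = P(vowel | comp) = 0.10
  p_D = P(vowel | comp) = 0.19
Multiply by the mixture weights:
  w_A·p_A = 0.26 × 0.16 = 0.0416
  w_B·p_B = 0.16 × 0.12 = 0.0192
  w_C·p_C = 0.33 × 0.1 = 0.033
  w_D·p_D = 0.25 × 0.19 = 0.0475
Sum: 0.0416 + 0.0192 + 0.033 + 0.0475 = 0.1413
Responsibility of Language D: 0.0475 / 0.1413 ≈ 0.3362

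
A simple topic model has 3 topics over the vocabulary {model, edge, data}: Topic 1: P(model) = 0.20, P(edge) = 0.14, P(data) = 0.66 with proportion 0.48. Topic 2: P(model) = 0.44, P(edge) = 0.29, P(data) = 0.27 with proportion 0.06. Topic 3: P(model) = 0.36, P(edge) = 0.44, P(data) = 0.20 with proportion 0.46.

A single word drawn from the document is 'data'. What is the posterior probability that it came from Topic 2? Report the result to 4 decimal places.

0.0381

The responsibility of component k is π_k f_k(x) divided by Σ_j π_j f_j(x).
Evaluate each component's likelihood at the observed value:
  f_1 = P(data | comp) = 0.66
  f_2 = P(data | comp) = 0.27
  f_3 = P(data | comp) = 0.20
Multiply by the mixture weights:
  π_1·f_1 = 0.48 × 0.66 = 0.3168
  π_2·f_2 = 0.06 × 0.27 = 0.0162
  π_3·f_3 = 0.46 × 0.2 = 0.092
Sum: 0.3168 + 0.0162 + 0.092 = 0.425
P(Topic 2 | the observation) = 0.0162 / 0.425 ≈ 0.0381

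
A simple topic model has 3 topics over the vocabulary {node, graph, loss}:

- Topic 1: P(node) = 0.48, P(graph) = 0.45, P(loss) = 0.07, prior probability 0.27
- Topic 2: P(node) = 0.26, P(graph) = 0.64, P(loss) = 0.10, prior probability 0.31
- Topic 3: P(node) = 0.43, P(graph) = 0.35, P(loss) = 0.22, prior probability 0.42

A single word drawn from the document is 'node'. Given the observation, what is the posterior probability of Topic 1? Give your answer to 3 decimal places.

0.332

The responsibility of component k is π_k f_k(x) divided by Σ_j π_j f_j(x).
Component likelihoods at x = 'node':
  p_1 = P(node | comp) = 0.48
  p_2 = P(node | comp) = 0.26
  p_3 = P(node | comp) = 0.43
Prior × likelihood for each component:
  π_1·p_1 = 0.27 × 0.48 = 0.1296
  π_2·p_2 = 0.31 × 0.26 = 0.0806
  π_3·p_3 = 0.42 × 0.43 = 0.1806
Sum: 0.1296 + 0.0806 + 0.1806 = 0.3908
So the posterior for Topic 1 is 0.1296 / 0.3908 ≈ 0.332.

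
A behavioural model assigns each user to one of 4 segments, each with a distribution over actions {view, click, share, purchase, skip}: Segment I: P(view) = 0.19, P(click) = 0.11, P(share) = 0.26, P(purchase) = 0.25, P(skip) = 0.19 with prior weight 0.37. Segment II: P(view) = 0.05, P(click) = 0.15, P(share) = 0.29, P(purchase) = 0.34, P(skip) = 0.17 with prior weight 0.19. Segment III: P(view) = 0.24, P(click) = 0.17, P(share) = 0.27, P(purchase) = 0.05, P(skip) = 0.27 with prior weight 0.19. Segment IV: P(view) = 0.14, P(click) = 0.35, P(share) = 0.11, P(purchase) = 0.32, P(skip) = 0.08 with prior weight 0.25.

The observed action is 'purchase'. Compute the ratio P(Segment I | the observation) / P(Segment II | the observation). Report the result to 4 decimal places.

Only the two components matter; the odds are (P(Z=i) f_i(x)) / (P(Z=j) f_j(x)).
Component likelihoods at x = 'purchase':
  f_I = 0.25
  f_II = 0.34
  f_III = 0.05
  f_IV = 0.32
0.0925 / 0.0646 ≈ 1.4319

1.4319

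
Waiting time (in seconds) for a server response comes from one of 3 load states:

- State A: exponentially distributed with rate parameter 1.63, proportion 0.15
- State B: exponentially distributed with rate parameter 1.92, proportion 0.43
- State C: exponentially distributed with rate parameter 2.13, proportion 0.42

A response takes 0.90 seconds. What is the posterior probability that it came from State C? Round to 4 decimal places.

Posterior ∝ prior × likelihood, so P(k | x) ∝ P(Z=k) f_k(x); normalise over all components.
Evaluate each component's likelihood at the observed value:
  L_A = 0.375905
  L_B = 0.341068
  L_C = 0.313211
Weight by the priors:
  P(Z=A)·L_A = 0.15 × 0.375905 = 0.0563857
  P(Z=B)·L_B = 0.43 × 0.341068 = 0.146659
  P(Z=C)·L_C = 0.42 × 0.313211 = 0.131549
Marginal: 0.0563857 + 0.146659 + 0.131549 = 0.334593
So the posterior for State C is 0.131549 / 0.334593 ≈ 0.3932.

0.3932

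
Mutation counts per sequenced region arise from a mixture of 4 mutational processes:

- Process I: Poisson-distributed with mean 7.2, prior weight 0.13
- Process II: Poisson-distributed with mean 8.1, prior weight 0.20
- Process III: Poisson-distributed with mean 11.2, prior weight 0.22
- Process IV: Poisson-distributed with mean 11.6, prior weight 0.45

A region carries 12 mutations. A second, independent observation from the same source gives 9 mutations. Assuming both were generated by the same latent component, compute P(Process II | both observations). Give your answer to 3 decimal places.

P(component k | x) = π_k·f_k(x) / marginal(x), where marginal(x) = Σ_j π_j·f_j(x).
Since both observations come from the same component, the likelihood for component k is f_k(x₁)·f_k(x₂).
  p_I = [0.0302505] × [0.106982] = 0.00323625
  p_II = [0.0505473] × [0.12555] = 0.00634622
  p_III = [0.11122] × [0.104496] = 0.011622
  p_IV = [0.113591] × [0.0960601] = 0.0109115
Unnormalised posteriors:
  π_I·p_I = 0.13 × 0.00323625 = 0.000420712
  π_II·p_II = 0.20 × 0.00634622 = 0.00126924
  π_III·p_III = 0.22 × 0.011622 = 0.00255685
  π_IV·p_IV = 0.45 × 0.0109115 = 0.00491019
Marginal: 0.000420712 + 0.00126924 + 0.00255685 + 0.00491019 = 0.00915699
So the posterior for Process II is 0.00126924 / 0.00915699 ≈ 0.139.

0.139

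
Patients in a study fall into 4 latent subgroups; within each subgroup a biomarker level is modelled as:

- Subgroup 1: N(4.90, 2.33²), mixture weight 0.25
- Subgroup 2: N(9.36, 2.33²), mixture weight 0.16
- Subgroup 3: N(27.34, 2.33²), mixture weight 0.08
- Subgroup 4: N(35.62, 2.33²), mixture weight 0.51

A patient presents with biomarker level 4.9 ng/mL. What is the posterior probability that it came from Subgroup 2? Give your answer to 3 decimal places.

P(component k | x) = P(Z=k)·f_k(x) / marginal(x), where marginal(x) = Σ_j P(Z=j)·f_j(x).
Component likelihoods at x = 4.9 ng/mL:
  f_1 = (1/(2.33·√(2π)))·exp(−(4.9−4.90)²/(2·2.33²)) = 0.171220·exp(-0.00000) = 0.17122
  f_2 = (1/(2.33·√(2π)))·exp(−(4.9−9.36)²/(2·2.33²)) = 0.171220·exp(-1.83201) = 0.0274108
  f_3 = (1/(2.33·√(2π)))·exp(−(4.9−27.34)²/(2·2.33²)) = 0.171220·exp(-46.37713) = 1.23658e-21
  f_4 = (1/(2.33·√(2π)))·exp(−(4.9−35.62)²/(2·2.33²)) = 0.171220·exp(-86.91617) = 3.06437e-39
Unnormalised posteriors:
  P(Z=1)·f_1 = 0.25 × 0.17122 = 0.042805
  P(Z=2)·f_2 = 0.16 × 0.0274108 = 0.00438573
  P(Z=3)·f_3 = 0.08 × 1.23658e-21 = 9.89265e-23
  P(Z=4)·f_4 = 0.51 × 3.06437e-39 = 1.56283e-39
Marginal: 0.042805 + 0.00438573 + 9.89265e-23 + 1.56283e-39 = 0.0471907
P(Subgroup 2 | x) ≈ 0.093

0.093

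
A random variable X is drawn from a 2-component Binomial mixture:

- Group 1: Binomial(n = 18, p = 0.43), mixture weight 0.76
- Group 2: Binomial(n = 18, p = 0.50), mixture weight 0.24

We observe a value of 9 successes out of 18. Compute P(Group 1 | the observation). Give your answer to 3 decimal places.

0.726

Apply Bayes' rule: the posterior for each component is proportional to its prior times its likelihood at x.
Component likelihoods at x = 9 successes out of 18:
  L_1 = 0.155205
  L_2 = 0.185471
Unnormalised posteriors:
  π_1·L_1 = 0.76 × 0.155205 = 0.117956
  π_2·L_2 = 0.24 × 0.185471 = 0.0445129
Marginal: 0.117956 + 0.0445129 = 0.162468
P(Group 1 | x) ≈ 0.726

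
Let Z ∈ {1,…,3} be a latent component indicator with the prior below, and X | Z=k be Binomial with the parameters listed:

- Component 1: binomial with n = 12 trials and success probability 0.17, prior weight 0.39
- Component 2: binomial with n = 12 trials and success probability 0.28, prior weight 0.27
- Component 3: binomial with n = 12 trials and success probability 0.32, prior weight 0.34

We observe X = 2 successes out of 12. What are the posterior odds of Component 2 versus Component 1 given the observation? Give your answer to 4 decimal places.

0.4532

Posterior odds = (π_i f_i(x)) / (π_j f_j(x)); the normalising sum cancels.
Evaluate each component's likelihood at the observed value:
  p_1 = C(12,2)·0.17^2·0.83^10 = 66·0.0289·0.15516 = 0.295953
  p_2 = C(12,2)·0.28^2·0.72^10 = 66·0.0784·0.0374391 = 0.193725
  p_3 = C(12,2)·0.32^2·0.68^10 = 66·0.1024·0.0211392 = 0.142867
0.0523057 / 0.115422 ≈ 0.4532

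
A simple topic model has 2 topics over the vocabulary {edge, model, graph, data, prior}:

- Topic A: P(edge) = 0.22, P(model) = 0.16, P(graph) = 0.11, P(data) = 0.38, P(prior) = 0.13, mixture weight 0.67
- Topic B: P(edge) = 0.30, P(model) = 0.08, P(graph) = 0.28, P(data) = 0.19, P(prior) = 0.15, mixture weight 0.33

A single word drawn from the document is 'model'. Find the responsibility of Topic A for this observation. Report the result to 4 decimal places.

Posterior ∝ prior × likelihood, so P(k | x) ∝ w_k f_k(x); normalise over all components.
Categorical probabilities:
  p_A = P(model | comp) = 0.16
  p_B = P(model | comp) = 0.08
Prior × likelihood for each component:
  w_A·p_A = 0.67 × 0.16 = 0.1072
  w_B·p_B = 0.33 × 0.08 = 0.0264
Evidence: 0.1072 + 0.0264 = 0.1336
P(Topic A | x) = 0.1072 / 0.1336 ≈ 0.8024

0.8024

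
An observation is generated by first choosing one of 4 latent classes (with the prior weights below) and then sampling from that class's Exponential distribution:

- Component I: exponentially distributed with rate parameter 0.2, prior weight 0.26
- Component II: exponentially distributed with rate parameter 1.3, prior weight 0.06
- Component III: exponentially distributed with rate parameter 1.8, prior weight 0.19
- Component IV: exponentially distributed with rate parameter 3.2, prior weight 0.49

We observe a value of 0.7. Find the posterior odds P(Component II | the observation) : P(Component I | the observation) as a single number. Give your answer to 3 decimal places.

Only the two components matter; the odds are (P(Z=i) f_i(x)) / (P(Z=j) f_j(x)).
Exponential densities:
  p_I = 0.173872
  p_II = 0.523281
  p_III = 0.510577
  p_IV = 0.340667
Odds = (0.06/0.26) × (0.523281/0.173872) = 0.230769 × 3.00958 ≈ 0.695

0.695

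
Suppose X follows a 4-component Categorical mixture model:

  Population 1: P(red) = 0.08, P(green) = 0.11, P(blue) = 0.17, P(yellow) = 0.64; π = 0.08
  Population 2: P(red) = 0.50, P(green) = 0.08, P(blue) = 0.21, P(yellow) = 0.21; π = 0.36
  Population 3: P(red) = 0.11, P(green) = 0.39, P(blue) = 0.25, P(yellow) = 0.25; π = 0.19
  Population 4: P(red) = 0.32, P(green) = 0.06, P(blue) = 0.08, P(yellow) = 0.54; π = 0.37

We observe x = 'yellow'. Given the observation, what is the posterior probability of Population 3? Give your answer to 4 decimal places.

By Bayes' theorem, P(k | x) = π_k f_k(x) / Σ_j π_j f_j(x).
Component likelihoods at x = 'yellow':
  p_1 = P(yellow | comp) = 0.64
  p_2 = P(yellow | comp) = 0.21
  p_3 = P(yellow | comp) = 0.25
  p_4 = P(yellow | comp) = 0.54
Weight by the priors:
  π_1·p_1 = 0.08 × 0.64 = 0.0512
  π_2·p_2 = 0.36 × 0.21 = 0.0756
  π_3·p_3 = 0.19 × 0.25 = 0.0475
  π_4·p_4 = 0.37 × 0.54 = 0.1998
Normaliser: 0.0512 + 0.0756 + 0.0475 + 0.1998 = 0.3741
P(Population 3 | 'yellow') = 0.0475 / 0.3741 ≈ 0.1270

0.1270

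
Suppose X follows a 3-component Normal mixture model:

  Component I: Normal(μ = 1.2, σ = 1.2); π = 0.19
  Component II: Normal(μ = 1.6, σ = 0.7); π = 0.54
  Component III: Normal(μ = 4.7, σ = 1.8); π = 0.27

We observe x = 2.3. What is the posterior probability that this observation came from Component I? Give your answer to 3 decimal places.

0.164

P(component k | x) = w_k·f_k(x) / marginal(x), where marginal(x) = Σ_j w_j·f_j(x).
Evaluate each component's likelihood at the observed value:
  f_I = (1/(1.2·√(2π)))·exp(−(2.3−1.2)²/(2·1.2²)) = 0.332452·exp(-0.42014) = 0.218406
  f_II = (1/(0.7·√(2π)))·exp(−(2.3−1.6)²/(2·0.7²)) = 0.569918·exp(-0.50000) = 0.345672
  f_III = (1/(1.8·√(2π)))·exp(−(2.3−4.7)²/(2·1.8²)) = 0.221635·exp(-0.88889) = 0.0911167
Unnormalised posteriors:
  w_I·f_I = 0.19 × 0.218406 = 0.0414972
  w_II·f_II = 0.54 × 0.345672 = 0.186663
  w_III·f_III = 0.27 × 0.0911167 = 0.0246015
Normaliser: 0.0414972 + 0.186663 + 0.0246015 = 0.252762
Responsibility of Component I: 0.0414972 / 0.252762 ≈ 0.164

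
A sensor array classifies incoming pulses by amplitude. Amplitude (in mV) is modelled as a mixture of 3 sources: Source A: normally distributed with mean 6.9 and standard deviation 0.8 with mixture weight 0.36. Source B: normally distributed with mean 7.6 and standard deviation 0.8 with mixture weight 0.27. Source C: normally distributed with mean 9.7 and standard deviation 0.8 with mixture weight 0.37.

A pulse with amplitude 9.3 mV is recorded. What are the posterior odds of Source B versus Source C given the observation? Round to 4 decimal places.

0.0865

Since P(k|x) ∝ π_k f_k(x), the posterior odds are π_i f_i(x) / (π_j f_j(x)).
Evaluate each component's likelihood at the observed value:
  L_A = (1/(0.8·√(2π)))·exp(−(9.3−6.9)²/(2·0.8²)) = 0.498678·exp(-4.50000) = 0.00553981
  L_B = (1/(0.8·√(2π)))·exp(−(9.3−7.6)²/(2·0.8²)) = 0.498678·exp(-2.25781) = 0.0521512
  L_C = (1/(0.8·√(2π)))·exp(−(9.3−9.7)²/(2·0.8²)) = 0.498678·exp(-0.12500) = 0.440082
Odds = (0.27/0.37) × (0.0521512/0.440082) = 0.72973 × 0.118504 ≈ 0.0865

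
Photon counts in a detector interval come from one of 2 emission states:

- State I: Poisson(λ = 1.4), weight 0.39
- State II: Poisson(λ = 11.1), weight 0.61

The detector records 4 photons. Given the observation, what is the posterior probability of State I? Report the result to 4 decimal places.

By Bayes' theorem, P(k | x) = w_k f_k(x) / Σ_j w_j f_j(x).
Component likelihoods at x = 4 photons:
  L_I = 0.039472
  L_II = 0.00955899
Unnormalised posteriors:
  w_I·L_I = 0.39 × 0.039472 = 0.0153941
  w_II·L_II = 0.61 × 0.00955899 = 0.00583098
Normaliser: 0.0153941 + 0.00583098 = 0.021225
So the posterior for State I is 0.0153941 / 0.021225 ≈ 0.7253.

0.7253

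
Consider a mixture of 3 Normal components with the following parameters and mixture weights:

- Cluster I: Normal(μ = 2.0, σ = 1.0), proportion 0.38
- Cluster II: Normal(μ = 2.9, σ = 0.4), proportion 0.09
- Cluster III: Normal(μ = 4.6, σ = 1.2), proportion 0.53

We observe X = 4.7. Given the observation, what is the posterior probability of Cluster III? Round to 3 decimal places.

By Bayes' theorem, P(k | x) = P(Z=k) f_k(x) / Σ_j P(Z=j) f_j(x).
Normal densities:
  L_I = 0.0104209
  L_II = 3.99594e-05
  L_III = 0.3313
Weight by the priors:
  P(Z=I)·L_I = 0.38 × 0.0104209 = 0.00395996
  P(Z=II)·L_II = 0.09 × 3.99594e-05 = 3.59634e-06
  P(Z=III)·L_III = 0.53 × 0.3313 = 0.175589
Marginal: 0.00395996 + 3.59634e-06 + 0.175589 = 0.179552
P(Cluster III | the observation) = 0.175589 / 0.179552 ≈ 0.978

0.978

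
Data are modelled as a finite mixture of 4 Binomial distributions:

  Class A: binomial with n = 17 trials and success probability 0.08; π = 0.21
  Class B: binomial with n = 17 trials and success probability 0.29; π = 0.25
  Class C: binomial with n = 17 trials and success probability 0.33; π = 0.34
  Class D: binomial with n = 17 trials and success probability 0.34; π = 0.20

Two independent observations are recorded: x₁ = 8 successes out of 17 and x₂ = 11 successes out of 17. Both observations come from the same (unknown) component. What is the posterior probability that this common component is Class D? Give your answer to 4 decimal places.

0.4184

Posterior ∝ prior × likelihood, so P(k | x) ∝ w_k f_k(x); normalise over all components.
Since both observations come from the same component, the likelihood for component k is f_k(x₁)·f_k(x₂).
  f_A = [C(17,8)·0.08^8·0.92^9 = 24310·1.67772e-09·0.472161 = 1.92573e-05] × [6.4461e-09] = 1.24134e-13
  f_B = [C(17,8)·0.29^8·0.71^9 = 24310·5.00246e-05·0.0458485 = 0.0557563] × [0.00193423] = 0.000107846
  f_C = [C(17,8)·0.33^8·0.67^9 = 24310·0.000140641·0.0272065 = 0.0930186] × [0.00565825] = 0.000526323
  f_D = [C(17,8)·0.34^8·0.66^9 = 24310·0.000178579·0.0237627 = 0.10316] × [0.00717979] = 0.000740668
Unnormalised posteriors:
  w_A·f_A = 0.21 × 1.24134e-13 = 2.60682e-14
  w_B·f_B = 0.25 × 0.000107846 = 2.69614e-05
  w_C·f_C = 0.34 × 0.000526323 = 0.00017895
  w_D·f_D = 0.20 × 0.000740668 = 0.000148134
Evidence: 2.60682e-14 + 2.69614e-05 + 0.00017895 + 0.000148134 = 0.000354045
Responsibility of Class D: 0.000148134 / 0.000354045 ≈ 0.4184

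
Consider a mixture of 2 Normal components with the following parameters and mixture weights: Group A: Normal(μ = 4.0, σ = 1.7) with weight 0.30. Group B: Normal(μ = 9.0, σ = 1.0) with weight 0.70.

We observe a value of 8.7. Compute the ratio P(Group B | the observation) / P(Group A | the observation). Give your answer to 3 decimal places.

173.248

The posterior odds equal the prior odds times the likelihood ratio: (w_i/w_j)·(f_i(x)/f_j(x)).
Evaluate each component's likelihood at the observed value:
  f_A = (1/(1.7·√(2π)))·exp(−(8.7−4.0)²/(2·1.7²)) = 0.234672·exp(-3.82180) = 0.00513659
  f_B = (1/(1.0·√(2π)))·exp(−(8.7−9.0)²/(2·1.0²)) = 0.398942·exp(-0.04500) = 0.381388
0.266971 / 0.00154098 ≈ 173.248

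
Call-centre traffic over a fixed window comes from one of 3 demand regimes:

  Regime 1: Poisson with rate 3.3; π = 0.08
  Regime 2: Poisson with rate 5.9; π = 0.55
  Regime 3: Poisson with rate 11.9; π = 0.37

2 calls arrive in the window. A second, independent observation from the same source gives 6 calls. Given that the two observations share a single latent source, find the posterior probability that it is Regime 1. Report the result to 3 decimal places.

P(component k | x) = π_k·f_k(x) / marginal(x), where marginal(x) = Σ_j π_j·f_j(x).
Since both observations come from the same component, the likelihood for component k is f_k(x₁)·f_k(x₂).
  f_1 = [e^(−3.3)·3.3^2/2! = 0.200829] × [0.0661575] = 0.0132863
  f_2 = [e^(−5.9)·5.9^2/2! = 0.04768] × [0.160488] = 0.00765207
  f_3 = [e^(−11.9)·11.9^2/2! = 0.000480795] × [0.0267821] = 1.28767e-05
Unnormalised posteriors:
  π_1·f_1 = 0.08 × 0.0132863 = 0.00106291
  π_2·f_2 = 0.55 × 0.00765207 = 0.00420864
  π_3·f_3 = 0.37 × 1.28767e-05 = 4.76438e-06
Denominator: 0.00106291 + 0.00420864 + 4.76438e-06 = 0.00527631
P(Regime 1 | x₁, x₂) = 0.00106291 / 0.00527631 ≈ 0.201

0.201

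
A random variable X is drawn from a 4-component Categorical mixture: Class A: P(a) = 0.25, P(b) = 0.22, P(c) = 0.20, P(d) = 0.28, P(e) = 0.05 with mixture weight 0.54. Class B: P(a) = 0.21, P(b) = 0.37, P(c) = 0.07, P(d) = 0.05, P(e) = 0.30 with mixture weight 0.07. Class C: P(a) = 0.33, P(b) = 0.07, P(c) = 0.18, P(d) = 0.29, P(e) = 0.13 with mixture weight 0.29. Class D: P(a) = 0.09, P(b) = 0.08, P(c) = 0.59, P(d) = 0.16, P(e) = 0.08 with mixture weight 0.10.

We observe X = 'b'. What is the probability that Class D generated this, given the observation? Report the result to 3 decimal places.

0.046

By Bayes' theorem, P(k | x) = π_k f_k(x) / Σ_j π_j f_j(x).
Evaluate each component's likelihood at the observed value:
  p_A = 0.22
  p_B = 0.37
  p_C = 0.07
  p_D = 0.08
Multiply by the mixture weights:
  π_A·p_A = 0.54 × 0.22 = 0.1188
  π_B·p_B = 0.07 × 0.37 = 0.0259
  π_C·p_C = 0.29 × 0.07 = 0.0203
  π_D·p_D = 0.10 × 0.08 = 0.008
Denominator: 0.1188 + 0.0259 + 0.0203 + 0.008 = 0.173
So the posterior for Class D is 0.008 / 0.173 ≈ 0.046.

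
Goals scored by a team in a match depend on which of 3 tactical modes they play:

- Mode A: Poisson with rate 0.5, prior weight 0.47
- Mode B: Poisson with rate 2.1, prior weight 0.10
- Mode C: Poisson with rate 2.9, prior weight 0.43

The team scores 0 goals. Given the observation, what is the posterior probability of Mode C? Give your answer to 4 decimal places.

Posterior ∝ prior × likelihood, so P(k | x) ∝ P(Z=k) f_k(x); normalise over all components.
Evaluate each component's likelihood at the observed value:
  f_A = 0.606531
  f_B = 0.122456
  f_C = 0.0550232
Unnormalised posteriors:
  P(Z=A)·f_A = 0.47 × 0.606531 = 0.285069
  P(Z=B)·f_B = 0.10 × 0.122456 = 0.0122456
  P(Z=C)·f_C = 0.43 × 0.0550232 = 0.02366
Denominator: 0.285069 + 0.0122456 + 0.02366 = 0.320975
Responsibility of Mode C: 0.02366 / 0.320975 ≈ 0.0737

0.0737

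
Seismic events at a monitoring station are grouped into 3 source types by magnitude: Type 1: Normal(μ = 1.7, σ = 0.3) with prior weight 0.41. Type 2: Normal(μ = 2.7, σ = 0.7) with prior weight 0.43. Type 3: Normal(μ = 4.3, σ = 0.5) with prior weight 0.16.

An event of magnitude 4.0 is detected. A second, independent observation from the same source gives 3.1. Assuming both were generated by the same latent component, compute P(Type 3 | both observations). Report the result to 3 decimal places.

0.184

Apply Bayes' rule: the posterior for each component is proportional to its prior times its likelihood at x.
Since both observations come from the same component, the likelihood for component k is f_k(x₁)·f_k(x₂).
  p_1 = [(1/(0.3·√(2π)))·exp(−(4.0−1.7)²/(2·0.3²)) = 1.329808·exp(-29.38889) = 2.29275e-13] × [2.48202e-05] = 5.69064e-18
  p_2 = [(1/(0.7·√(2π)))·exp(−(4.0−2.7)²/(2·0.7²)) = 0.569918·exp(-1.72449) = 0.101596] × [0.484068] = 0.0491793
  p_3 = [(1/(0.5·√(2π)))·exp(−(4.0−4.3)²/(2·0.5²)) = 0.797885·exp(-0.18000) = 0.666449] × [0.0447891] = 0.0298496
Prior × likelihood for each component:
  P(Z=1)·p_1 = 0.41 × 5.69064e-18 = 2.33316e-18
  P(Z=2)·p_2 = 0.43 × 0.0491793 = 0.0211471
  P(Z=3)·p_3 = 0.16 × 0.0298496 = 0.00477594
Marginal: 2.33316e-18 + 0.0211471 + 0.00477594 = 0.025923
P(Type 3 | data) ≈ 0.184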